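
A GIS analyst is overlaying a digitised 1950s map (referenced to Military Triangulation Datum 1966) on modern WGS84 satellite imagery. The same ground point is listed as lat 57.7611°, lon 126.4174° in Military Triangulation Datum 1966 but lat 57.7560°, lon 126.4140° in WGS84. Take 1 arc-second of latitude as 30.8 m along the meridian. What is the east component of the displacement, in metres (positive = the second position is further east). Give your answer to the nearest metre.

Δφ = 57.7560° − 57.7611° = -0.0051°; Δλ = 126.4140° − 126.4174° = -0.0034°.
1° of latitude = 3600 × 30.80 = 110880 m.
ΔN = Δφ × 110880 = -565.5 m; ΔE = Δλ × 110880 × cos(57.7611°) = -0.0034 × 110880 × 0.533451 = -201.1 m.

ΔE = -201 m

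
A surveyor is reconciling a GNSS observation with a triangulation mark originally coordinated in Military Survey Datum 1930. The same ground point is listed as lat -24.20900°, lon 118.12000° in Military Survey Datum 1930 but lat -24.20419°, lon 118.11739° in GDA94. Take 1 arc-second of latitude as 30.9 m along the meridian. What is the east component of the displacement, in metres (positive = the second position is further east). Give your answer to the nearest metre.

Δφ = -24.20419° − -24.20900° = +0.00481°; Δλ = 118.11739° − 118.12000° = -0.00261°.
1° of latitude = 3600 × 30.90 = 111240 m.
ΔN = Δφ × 111240 = 535.1 m; ΔE = Δλ × 111240 × cos(-24.20900°) = -0.00261 × 111240 × 0.912056 = -264.8 m.

ΔE = -265 m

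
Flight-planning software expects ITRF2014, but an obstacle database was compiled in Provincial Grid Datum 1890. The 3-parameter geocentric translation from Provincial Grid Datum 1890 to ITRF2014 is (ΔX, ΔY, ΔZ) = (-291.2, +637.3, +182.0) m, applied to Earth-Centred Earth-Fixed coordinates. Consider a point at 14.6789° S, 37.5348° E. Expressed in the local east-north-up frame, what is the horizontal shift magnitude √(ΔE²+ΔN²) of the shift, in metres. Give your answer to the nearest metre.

The local east axis at (φ, λ) is (−sin λ, cos λ, 0), so ΔE = −sin(37.5348°)·(-291.2) + cos(37.5348°)·637.3 = 682.78 m.
The local north axis is (−sin φ cos λ, −sin φ sin λ, cos φ), giving ΔN = -58.515 + 98.388 + 176.060 = 215.93 m.
Horizontal magnitude = √(ΔE² + ΔN²) = √(682.78² + 215.93²) = 716.11 m.

716 m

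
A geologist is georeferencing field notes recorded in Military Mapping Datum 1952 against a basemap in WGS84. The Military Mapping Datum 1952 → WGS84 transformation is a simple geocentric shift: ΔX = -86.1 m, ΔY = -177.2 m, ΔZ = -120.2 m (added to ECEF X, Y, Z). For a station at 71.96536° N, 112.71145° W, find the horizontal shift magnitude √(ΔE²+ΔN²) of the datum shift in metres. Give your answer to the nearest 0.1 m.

224.5 m

At φ = 71.96536°, λ = -112.71145°: sin φ = 0.950870, cos φ = 0.309592, sin λ = -0.922461, cos λ = -0.386090.
ΔE = −sin λ·ΔX + cos λ·ΔY = −(-0.922461)·(-86.1) + (-0.386090)·(-177.2) = -11.01 m.
ΔN = −sin φ cos λ·ΔX − sin φ sin λ·ΔY + cos φ·ΔZ = −(0.950870)(-0.386090)(-86.1) − (0.950870)(-0.922461)(-177.2) + (0.309592)(-120.2) = -224.25 m.
Horizontal magnitude = √(ΔE² + ΔN²) = √((-11.01)² + (-224.25)²) = 224.52 m.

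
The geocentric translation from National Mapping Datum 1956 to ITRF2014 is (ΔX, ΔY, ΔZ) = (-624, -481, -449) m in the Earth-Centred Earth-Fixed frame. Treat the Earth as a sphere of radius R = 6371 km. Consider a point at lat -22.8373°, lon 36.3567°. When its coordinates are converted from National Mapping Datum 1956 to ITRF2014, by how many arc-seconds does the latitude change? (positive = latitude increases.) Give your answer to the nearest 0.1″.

Δφ = -23.3″

sin φ = -0.388116, cos φ = 0.921611, sin λ = 0.592810, cos λ = 0.805342.
North component: ΔN = −sin φ cos λ·ΔX − sin φ sin λ·ΔY + cos φ·ΔZ = −(-0.388116)(0.805342)(-624) − (-0.388116)(0.592810)(-481) + (0.921611)(-449) = -719.51 m.
1° of latitude spans πR/180 = 111195 m, so Δφ = -719.51 / 111195 × 3600 = -23.295″.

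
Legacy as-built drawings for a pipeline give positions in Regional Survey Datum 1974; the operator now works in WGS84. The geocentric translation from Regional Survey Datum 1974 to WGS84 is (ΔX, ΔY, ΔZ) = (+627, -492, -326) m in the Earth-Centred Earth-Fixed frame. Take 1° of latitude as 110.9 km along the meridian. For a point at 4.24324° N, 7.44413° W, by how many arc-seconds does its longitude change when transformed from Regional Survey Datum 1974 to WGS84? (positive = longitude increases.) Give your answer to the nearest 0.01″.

sin φ = 0.073991, cos φ = 0.997259, sin λ = -0.129559, cos λ = 0.991572.
East component: ΔE = −sin λ·ΔX + cos λ·ΔY = −(-0.129559)(627) + (0.991572)(-492) = -406.62 m.
1° of latitude spans 110900 m; at latitude φ, 1° of longitude spans that × cos φ = 110596.0 m, so Δλ = -406.62 / 110596.0 × 3600 = -13.236″.

Δλ = -13.24″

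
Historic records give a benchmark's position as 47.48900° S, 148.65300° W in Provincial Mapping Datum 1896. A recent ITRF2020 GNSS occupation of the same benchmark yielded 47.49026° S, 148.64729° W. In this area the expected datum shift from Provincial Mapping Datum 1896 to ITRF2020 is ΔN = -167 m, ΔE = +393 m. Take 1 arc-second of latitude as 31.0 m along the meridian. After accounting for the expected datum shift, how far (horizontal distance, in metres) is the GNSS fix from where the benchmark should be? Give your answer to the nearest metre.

46 m

Observed coordinate differences: Δφ = -0.00126°, Δλ = +0.00571°.
Converting to metres (1° lat = 111600 m, cos φ = 0.675732): observed ΔN = -140.6 m, observed ΔE = 430.6 m.
Subtracting the expected shift leaves a residual of -140.6 − (-167) = 26.4 m north and 430.6 − (393) = 37.6 m east.
Residual distance = √(26.4² + 37.6²) = 45.9 m.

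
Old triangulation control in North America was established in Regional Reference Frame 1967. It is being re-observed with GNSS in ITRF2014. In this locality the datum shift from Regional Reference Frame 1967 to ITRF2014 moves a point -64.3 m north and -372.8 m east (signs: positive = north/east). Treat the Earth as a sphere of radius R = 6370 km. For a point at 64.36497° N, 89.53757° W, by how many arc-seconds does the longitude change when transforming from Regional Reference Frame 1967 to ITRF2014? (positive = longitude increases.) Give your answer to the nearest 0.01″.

At latitude 64.36497°, cos φ = 0.432637.
One radian of longitude at latitude φ spans R cos φ, so Δλ = ΔE / (R cos φ) = -372.8 / (6370000 × 0.432637) = -1.3527e-04 rad = -27.902″.

Δλ = -27.90″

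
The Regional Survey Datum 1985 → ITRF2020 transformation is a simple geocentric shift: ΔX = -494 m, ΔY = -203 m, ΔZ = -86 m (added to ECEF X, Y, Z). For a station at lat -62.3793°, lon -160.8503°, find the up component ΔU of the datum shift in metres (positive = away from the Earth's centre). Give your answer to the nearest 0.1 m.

ΔU = 323.4 m

At φ = -62.3793°, λ = -160.8503°: sin φ = -0.886036, cos φ = 0.463616, sin λ = -0.328037, cos λ = -0.944665.
ΔU = cos φ cos λ·ΔX + cos φ sin λ·ΔY + sin φ·ΔZ = (0.463616)(-0.944665)(-494) + (0.463616)(-0.328037)(-203) + (-0.886036)(-86) = 323.43 m.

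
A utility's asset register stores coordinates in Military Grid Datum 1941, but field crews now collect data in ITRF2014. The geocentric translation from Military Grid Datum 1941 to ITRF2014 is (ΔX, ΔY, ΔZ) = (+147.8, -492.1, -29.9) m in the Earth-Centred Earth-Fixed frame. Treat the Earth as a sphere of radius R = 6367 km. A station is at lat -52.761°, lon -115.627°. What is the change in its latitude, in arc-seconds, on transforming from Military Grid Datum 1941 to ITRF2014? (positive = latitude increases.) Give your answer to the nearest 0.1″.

Δφ = 9.2″

sin φ = -0.796118, cos φ = 0.605141, sin λ = -0.901629, cos λ = -0.432511.
North component: ΔN = −sin φ cos λ·ΔX − sin φ sin λ·ΔY + cos φ·ΔZ = −(-0.796118)(-0.432511)(147.8) − (-0.796118)(-0.901629)(-492.1) + (0.605141)(-29.9) = 284.25 m.
1° of latitude spans πR/180 = 111125 m, so Δφ = 284.25 / 111125 × 3600 = 9.208″.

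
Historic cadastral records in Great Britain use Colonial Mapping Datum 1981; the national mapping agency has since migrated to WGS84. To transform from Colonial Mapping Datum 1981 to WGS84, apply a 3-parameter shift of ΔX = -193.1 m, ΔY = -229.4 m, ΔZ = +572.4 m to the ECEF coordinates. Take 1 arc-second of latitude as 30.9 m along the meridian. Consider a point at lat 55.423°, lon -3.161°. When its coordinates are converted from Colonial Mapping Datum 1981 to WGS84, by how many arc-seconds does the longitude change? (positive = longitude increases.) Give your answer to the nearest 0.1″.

Δλ = -13.7″

sin φ = 0.823364, cos φ = 0.567513, sin λ = -0.055142, cos λ = 0.998479.
East component: ΔE = −sin λ·ΔX + cos λ·ΔY = −(-0.055142)(-193.1) + (0.998479)(-229.4) = -239.70 m.
1° of latitude spans 3600 × 30.90 = 111240 m; at latitude φ, 1° of longitude spans that × cos φ = 63130.2 m, so Δλ = -239.70 / 63130.2 × 3600 = -13.669″.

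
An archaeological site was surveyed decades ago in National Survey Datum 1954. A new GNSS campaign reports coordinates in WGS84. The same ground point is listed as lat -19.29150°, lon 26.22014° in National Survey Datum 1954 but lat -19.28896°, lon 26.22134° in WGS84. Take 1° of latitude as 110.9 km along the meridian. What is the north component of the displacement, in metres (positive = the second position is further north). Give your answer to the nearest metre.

ΔN = 282 m

Δφ = -19.28896° − -19.29150° = +0.00254°; Δλ = 26.22134° − 26.22014° = +0.00120°.
ΔN = Δφ × 110900 = 281.7 m; ΔE = Δλ × 110900 × cos(-19.29150°) = +0.00120 × 110900 × 0.943850 = 125.6 m.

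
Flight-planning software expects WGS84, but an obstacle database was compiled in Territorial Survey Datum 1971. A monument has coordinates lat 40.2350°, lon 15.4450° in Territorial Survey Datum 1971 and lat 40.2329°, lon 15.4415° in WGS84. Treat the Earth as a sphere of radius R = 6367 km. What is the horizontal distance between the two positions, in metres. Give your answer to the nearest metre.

Δφ = 40.2329° − 40.2350° = -0.0021°; Δλ = 15.4415° − 15.4450° = -0.0035°.
1° along a meridian = πR/180 = 111125 m.
ΔN = Δφ × 111125 = -233.4 m; ΔE = Δλ × 111125 × cos(40.2350°) = -0.0035 × 111125 × 0.763402 = -296.9 m.
Distance = √(ΔE² + ΔN²) = √((-296.9)² + (-233.4)²) = 377.6 m.

378 m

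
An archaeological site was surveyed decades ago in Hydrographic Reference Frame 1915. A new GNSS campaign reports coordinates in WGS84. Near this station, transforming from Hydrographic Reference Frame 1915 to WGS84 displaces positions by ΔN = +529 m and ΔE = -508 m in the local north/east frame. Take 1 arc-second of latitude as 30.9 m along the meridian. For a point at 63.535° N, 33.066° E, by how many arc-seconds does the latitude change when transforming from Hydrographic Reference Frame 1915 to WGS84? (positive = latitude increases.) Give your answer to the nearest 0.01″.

Δφ = 17.12″

1″ of latitude = 30.90 m, so Δφ = 529.0 / 30.90 = 17.120″.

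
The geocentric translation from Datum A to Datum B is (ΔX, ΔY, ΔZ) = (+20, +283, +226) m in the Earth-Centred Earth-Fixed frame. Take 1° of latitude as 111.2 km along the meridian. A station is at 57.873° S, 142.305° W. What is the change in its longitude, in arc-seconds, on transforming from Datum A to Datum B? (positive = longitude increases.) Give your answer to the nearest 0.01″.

Δλ = -12.89″

sin φ = -0.846871, cos φ = 0.531798, sin λ = -0.611458, cos λ = -0.791277.
East component: ΔE = −sin λ·ΔX + cos λ·ΔY = −(-0.611458)(20) + (-0.791277)(283) = -211.70 m.
1° of latitude spans 111200 m; at latitude φ, 1° of longitude spans that × cos φ = 59135.9 m, so Δλ = -211.70 / 59135.9 × 3600 = -12.888″.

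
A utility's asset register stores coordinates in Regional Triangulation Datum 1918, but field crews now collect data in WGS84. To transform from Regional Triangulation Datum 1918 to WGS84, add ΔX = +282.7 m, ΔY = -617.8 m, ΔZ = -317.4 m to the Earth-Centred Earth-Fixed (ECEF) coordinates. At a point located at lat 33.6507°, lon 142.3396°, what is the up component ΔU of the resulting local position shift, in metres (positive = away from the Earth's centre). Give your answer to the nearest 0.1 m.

At φ = 33.6507°, λ = 142.3396°: sin φ = 0.554128, cos φ = 0.832431, sin λ = 0.610980, cos λ = -0.791646.
ΔU = cos φ cos λ·ΔX + cos φ sin λ·ΔY + sin φ·ΔZ = (0.832431)(-0.791646)(282.7) + (0.832431)(0.610980)(-617.8) + (0.554128)(-317.4) = -676.39 m.

ΔU = -676.4 m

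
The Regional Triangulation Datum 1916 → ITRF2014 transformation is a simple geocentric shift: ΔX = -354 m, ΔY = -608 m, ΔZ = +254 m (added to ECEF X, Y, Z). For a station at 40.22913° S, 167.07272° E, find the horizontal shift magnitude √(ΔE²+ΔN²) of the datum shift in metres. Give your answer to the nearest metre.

At φ = -40.22913°, λ = 167.07272°: sin φ = -0.645846, cos φ = 0.763468, sin λ = 0.223714, cos λ = -0.974655.
ΔE = −sin λ·ΔX + cos λ·ΔY = −(0.223714)·(-354) + (-0.974655)·(-608) = 671.78 m.
ΔN = −sin φ cos λ·ΔX − sin φ sin λ·ΔY + cos φ·ΔZ = −(-0.645846)(-0.974655)(-354) − (-0.645846)(0.223714)(-608) + (0.763468)(254) = 328.91 m.
Horizontal magnitude = √(ΔE² + ΔN²) = √(671.78² + 328.91²) = 747.98 m.

748 m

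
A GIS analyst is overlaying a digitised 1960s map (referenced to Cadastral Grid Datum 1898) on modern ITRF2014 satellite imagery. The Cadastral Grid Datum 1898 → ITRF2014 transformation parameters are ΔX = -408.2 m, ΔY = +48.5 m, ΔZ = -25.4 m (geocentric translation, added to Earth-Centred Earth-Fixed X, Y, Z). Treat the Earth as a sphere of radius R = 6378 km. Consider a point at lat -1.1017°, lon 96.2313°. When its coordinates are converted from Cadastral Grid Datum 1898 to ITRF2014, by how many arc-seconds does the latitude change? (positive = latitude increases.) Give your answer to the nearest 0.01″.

Δφ = -0.76″

sin φ = -0.019227, cos φ = 0.999815, sin λ = 0.994092, cos λ = -0.108542.
North component: ΔN = −sin φ cos λ·ΔX − sin φ sin λ·ΔY + cos φ·ΔZ = −(-0.019227)(-0.108542)(-408.2) − (-0.019227)(0.994092)(48.5) + (0.999815)(-25.4) = -23.62 m.
1° of latitude spans πR/180 = 111317 m, so Δφ = -23.62 / 111317 × 3600 = -0.764″.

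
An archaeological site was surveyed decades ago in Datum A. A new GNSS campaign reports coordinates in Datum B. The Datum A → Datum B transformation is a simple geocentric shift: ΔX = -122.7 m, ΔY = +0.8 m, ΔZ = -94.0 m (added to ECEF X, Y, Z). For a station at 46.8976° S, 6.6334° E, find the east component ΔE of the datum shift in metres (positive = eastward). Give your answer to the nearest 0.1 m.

The local east axis at (φ, λ) is (−sin λ, cos λ, 0), so ΔE = −sin(6.6334°)·(-122.7) + cos(6.6334°)·0.8 = 14.97 m.

ΔE = 15.0 m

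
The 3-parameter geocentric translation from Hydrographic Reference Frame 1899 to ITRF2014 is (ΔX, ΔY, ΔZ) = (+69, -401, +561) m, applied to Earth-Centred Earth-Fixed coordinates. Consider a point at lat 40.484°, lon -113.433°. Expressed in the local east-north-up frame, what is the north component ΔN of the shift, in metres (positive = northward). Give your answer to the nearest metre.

ΔN = 206 m

At φ = 40.484°, λ = -113.433°: sin φ = 0.649236, cos φ = 0.760587, sin λ = -0.917526, cos λ = -0.397676.
ΔN = −sin φ cos λ·ΔX − sin φ sin λ·ΔY + cos φ·ΔZ = −(0.649236)(-0.397676)(69) − (0.649236)(-0.917526)(-401) + (0.760587)(561) = 205.63 m.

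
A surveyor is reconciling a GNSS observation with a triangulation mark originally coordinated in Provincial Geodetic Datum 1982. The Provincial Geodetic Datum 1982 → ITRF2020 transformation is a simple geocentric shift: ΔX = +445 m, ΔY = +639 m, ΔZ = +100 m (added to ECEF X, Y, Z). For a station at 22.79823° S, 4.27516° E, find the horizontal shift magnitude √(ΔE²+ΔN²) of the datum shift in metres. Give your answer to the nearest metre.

667 m

At φ = -22.79823°, λ = 4.27516°: sin φ = -0.387487, cos φ = 0.921875, sin λ = 0.074546, cos λ = 0.997218.
ΔE = −sin λ·ΔX + cos λ·ΔY = −(0.074546)·(445) + (0.997218)·(639) = 604.05 m.
ΔN = −sin φ cos λ·ΔX − sin φ sin λ·ΔY + cos φ·ΔZ = −(-0.387487)(0.997218)(445) − (-0.387487)(0.074546)(639) + (0.921875)(100) = 282.60 m.
Horizontal magnitude = √(ΔE² + ΔN²) = √(604.05² + 282.60²) = 666.89 m.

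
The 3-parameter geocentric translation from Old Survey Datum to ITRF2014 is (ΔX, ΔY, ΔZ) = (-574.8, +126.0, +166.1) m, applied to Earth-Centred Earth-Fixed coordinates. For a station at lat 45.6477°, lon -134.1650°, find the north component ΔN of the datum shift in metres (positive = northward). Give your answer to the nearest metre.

At φ = 45.6477°, λ = -134.1650°: sin φ = 0.715055, cos φ = 0.699068, sin λ = -0.717336, cos λ = -0.696727.
ΔN = −sin φ cos λ·ΔX − sin φ sin λ·ΔY + cos φ·ΔZ = −(0.715055)(-0.696727)(-574.8) − (0.715055)(-0.717336)(126.0) + (0.699068)(166.1) = -105.62 m.

ΔN = -106 m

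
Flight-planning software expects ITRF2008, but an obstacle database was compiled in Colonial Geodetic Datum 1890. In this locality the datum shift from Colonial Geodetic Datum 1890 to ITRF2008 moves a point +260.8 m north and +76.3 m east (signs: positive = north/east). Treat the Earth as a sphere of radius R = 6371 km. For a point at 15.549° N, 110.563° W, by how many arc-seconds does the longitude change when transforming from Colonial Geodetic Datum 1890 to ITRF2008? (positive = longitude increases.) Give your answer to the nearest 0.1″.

At latitude 15.549°, cos φ = 0.963402.
One radian of longitude at latitude φ spans R cos φ, so Δλ = ΔE / (R cos φ) = 76.3 / (6371000 × 0.963402) = 1.2431e-05 rad = 2.564″.

Δλ = 2.6″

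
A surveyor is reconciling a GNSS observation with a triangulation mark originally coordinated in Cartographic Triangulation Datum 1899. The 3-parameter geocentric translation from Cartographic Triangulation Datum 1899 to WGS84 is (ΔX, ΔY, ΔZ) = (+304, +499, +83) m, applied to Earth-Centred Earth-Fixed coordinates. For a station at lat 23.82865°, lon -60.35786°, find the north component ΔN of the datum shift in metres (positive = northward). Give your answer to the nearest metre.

At φ = 23.82865°, λ = -60.35786°: sin φ = 0.404003, cos φ = 0.914758, sin λ = -0.869131, cos λ = 0.494581.
ΔN = −sin φ cos λ·ΔX − sin φ sin λ·ΔY + cos φ·ΔZ = −(0.404003)(0.494581)(304) − (0.404003)(-0.869131)(499) + (0.914758)(83) = 190.40 m.

ΔN = 190 m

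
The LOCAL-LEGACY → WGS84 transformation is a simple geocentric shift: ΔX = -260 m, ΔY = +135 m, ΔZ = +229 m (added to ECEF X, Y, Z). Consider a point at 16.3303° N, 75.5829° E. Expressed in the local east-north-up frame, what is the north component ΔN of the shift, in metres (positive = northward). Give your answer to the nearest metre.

The local north axis is (−sin φ cos λ, −sin φ sin λ, cos φ), giving ΔN = 18.202 − 36.763 + 219.761 = 201.20 m.

ΔN = 201 m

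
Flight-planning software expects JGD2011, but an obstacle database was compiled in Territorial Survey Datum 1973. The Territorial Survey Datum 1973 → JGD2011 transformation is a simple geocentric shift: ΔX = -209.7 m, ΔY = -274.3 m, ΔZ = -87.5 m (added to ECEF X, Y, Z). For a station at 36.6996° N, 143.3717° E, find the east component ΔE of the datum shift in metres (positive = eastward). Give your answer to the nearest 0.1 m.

ΔE = 345.2 m

At φ = 36.6996°, λ = 143.3717°: sin φ = 0.597620, cos φ = 0.801780, sin λ = 0.596621, cos λ = -0.802523.
ΔE = −sin λ·ΔX + cos λ·ΔY = −(0.596621)·(-209.7) + (-0.802523)·(-274.3) = 345.24 m.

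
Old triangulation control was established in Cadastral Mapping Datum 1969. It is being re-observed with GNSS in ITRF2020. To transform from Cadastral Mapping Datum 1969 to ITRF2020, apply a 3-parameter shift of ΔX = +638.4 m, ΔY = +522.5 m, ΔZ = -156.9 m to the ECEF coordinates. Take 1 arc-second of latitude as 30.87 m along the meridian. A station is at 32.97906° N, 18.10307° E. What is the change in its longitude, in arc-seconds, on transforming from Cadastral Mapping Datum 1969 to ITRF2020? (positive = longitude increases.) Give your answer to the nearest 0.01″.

sin φ = 0.544332, cos φ = 0.838870, sin λ = 0.310727, cos λ = 0.950499.
East component: ΔE = −sin λ·ΔX + cos λ·ΔY = −(0.310727)(638.4) + (0.950499)(522.5) = 298.27 m.
1° of latitude spans 3600 × 30.87 = 111132 m; at latitude φ, 1° of longitude spans that × cos φ = 93225.3 m, so Δλ = 298.27 / 93225.3 × 3600 = 11.518″.

Δλ = 11.52″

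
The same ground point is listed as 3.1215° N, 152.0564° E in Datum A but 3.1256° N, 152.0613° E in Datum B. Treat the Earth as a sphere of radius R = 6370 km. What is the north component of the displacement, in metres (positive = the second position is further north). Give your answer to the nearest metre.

ΔN = 456 m

Δφ = 3.1256° − 3.1215° = +0.0041°; Δλ = 152.0613° − 152.0564° = +0.0049°.
1° along a meridian = πR/180 = 111177 m.
ΔN = Δφ × 111177 = 455.8 m; ΔE = Δλ × 111177 × cos(3.1215°) = +0.0049 × 111177 × 0.998516 = 544.0 m.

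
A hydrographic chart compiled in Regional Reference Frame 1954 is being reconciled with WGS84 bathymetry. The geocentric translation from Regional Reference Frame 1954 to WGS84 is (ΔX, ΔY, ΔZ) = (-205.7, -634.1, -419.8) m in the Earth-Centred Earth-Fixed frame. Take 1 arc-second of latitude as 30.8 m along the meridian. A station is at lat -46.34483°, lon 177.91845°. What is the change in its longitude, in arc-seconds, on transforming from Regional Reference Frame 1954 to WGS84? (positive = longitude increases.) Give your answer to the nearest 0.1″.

sin φ = -0.723507, cos φ = 0.690317, sin λ = 0.036322, cos λ = -0.999340.
East component: ΔE = −sin λ·ΔX + cos λ·ΔY = −(0.036322)(-205.7) + (-0.999340)(-634.1) = 641.15 m.
1° of latitude spans 3600 × 30.80 = 110880 m; at latitude φ, 1° of longitude spans that × cos φ = 76542.3 m, so Δλ = 641.15 / 76542.3 × 3600 = 30.155″.

Δλ = 30.2″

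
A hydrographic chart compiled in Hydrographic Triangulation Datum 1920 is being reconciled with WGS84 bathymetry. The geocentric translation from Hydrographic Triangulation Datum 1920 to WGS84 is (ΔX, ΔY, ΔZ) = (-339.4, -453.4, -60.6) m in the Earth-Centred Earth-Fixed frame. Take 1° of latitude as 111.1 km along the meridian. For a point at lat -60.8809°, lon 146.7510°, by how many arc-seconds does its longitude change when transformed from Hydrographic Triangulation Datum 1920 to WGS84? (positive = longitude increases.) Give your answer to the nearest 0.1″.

Δλ = 37.6″

sin φ = -0.873610, cos φ = 0.486627, sin λ = 0.548279, cos λ = -0.836296.
East component: ΔE = −sin λ·ΔX + cos λ·ΔY = −(0.548279)(-339.4) + (-0.836296)(-453.4) = 565.26 m.
1° of latitude spans 111100 m; at latitude φ, 1° of longitude spans that × cos φ = 54064.2 m, so Δλ = 565.26 / 54064.2 × 3600 = 37.639″.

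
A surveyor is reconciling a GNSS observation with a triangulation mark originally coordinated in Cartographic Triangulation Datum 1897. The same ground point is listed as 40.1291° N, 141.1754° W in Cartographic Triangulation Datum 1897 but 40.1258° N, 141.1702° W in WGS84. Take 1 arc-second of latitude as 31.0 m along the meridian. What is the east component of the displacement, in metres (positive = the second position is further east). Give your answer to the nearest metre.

ΔE = 444 m

Δφ = 40.1258° − 40.1291° = -0.0033°; Δλ = -141.1702° − -141.1754° = +0.0052°.
1° of latitude = 3600 × 31.00 = 111600 m.
ΔN = Δφ × 111600 = -368.3 m; ΔE = Δλ × 111600 × cos(40.1291°) = +0.0052 × 111600 × 0.764594 = 443.7 m.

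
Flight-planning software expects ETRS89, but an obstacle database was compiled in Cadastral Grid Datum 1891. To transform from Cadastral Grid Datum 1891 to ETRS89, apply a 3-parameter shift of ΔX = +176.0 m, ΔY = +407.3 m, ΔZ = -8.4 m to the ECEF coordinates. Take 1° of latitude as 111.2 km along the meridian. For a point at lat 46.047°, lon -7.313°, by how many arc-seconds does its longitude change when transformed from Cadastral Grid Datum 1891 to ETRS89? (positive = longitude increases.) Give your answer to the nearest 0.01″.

sin φ = 0.719909, cos φ = 0.694068, sin λ = -0.127290, cos λ = 0.991866.
East component: ΔE = −sin λ·ΔX + cos λ·ΔY = −(-0.127290)(176.0) + (0.991866)(407.3) = 426.39 m.
1° of latitude spans 111200 m; at latitude φ, 1° of longitude spans that × cos φ = 77180.4 m, so Δλ = 426.39 / 77180.4 × 3600 = 19.889″.

Δλ = 19.89″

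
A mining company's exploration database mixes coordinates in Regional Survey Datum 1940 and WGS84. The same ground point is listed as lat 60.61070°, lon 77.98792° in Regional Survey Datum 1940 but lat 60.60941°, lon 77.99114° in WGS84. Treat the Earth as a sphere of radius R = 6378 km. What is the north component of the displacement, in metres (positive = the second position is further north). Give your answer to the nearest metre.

Δφ = 60.60941° − 60.61070° = -0.00129°; Δλ = 77.99114° − 77.98792° = +0.00322°.
1° along a meridian = πR/180 = 111317 m.
ΔN = Δφ × 111317 = -143.6 m; ΔE = Δλ × 111317 × cos(60.61070°) = +0.00322 × 111317 × 0.490741 = 175.9 m.

ΔN = -144 m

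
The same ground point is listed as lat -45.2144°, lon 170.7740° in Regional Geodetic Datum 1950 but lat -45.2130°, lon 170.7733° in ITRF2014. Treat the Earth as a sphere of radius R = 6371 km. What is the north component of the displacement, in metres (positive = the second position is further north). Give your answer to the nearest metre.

Δφ = -45.2130° − -45.2144° = +0.0014°; Δλ = 170.7733° − 170.7740° = -0.0007°.
1° along a meridian = πR/180 = 111195 m.
ΔN = Δφ × 111195 = 155.7 m; ΔE = Δλ × 111195 × cos(-45.2144°) = -0.0007 × 111195 × 0.704456 = -54.8 m.

ΔN = 156 m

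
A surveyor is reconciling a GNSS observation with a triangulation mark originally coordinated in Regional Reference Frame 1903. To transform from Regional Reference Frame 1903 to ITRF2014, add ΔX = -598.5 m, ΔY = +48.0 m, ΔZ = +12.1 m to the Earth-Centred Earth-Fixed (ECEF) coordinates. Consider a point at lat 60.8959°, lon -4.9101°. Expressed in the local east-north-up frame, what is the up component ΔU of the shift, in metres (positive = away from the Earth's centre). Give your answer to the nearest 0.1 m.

The local up (radial) axis is (cos φ cos λ, cos φ sin λ, sin φ), giving ΔU = -290.041 − 1.998 + 10.572 = -281.47 m.

ΔU = -281.5 m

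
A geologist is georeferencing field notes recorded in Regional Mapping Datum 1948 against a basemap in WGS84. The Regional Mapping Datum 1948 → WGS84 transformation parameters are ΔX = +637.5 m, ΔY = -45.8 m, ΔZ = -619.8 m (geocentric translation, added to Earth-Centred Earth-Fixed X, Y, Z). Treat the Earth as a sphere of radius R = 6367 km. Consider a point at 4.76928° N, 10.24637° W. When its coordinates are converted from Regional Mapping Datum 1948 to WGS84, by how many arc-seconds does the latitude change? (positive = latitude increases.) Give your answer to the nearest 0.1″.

sin φ = 0.083144, cos φ = 0.996538, sin λ = -0.177881, cos λ = 0.984052.
North component: ΔN = −sin φ cos λ·ΔX − sin φ sin λ·ΔY + cos φ·ΔZ = −(0.083144)(0.984052)(637.5) − (0.083144)(-0.177881)(-45.8) + (0.996538)(-619.8) = -670.49 m.
1° of latitude spans πR/180 = 111125 m, so Δφ = -670.49 / 111125 × 3600 = -21.721″.

Δφ = -21.7″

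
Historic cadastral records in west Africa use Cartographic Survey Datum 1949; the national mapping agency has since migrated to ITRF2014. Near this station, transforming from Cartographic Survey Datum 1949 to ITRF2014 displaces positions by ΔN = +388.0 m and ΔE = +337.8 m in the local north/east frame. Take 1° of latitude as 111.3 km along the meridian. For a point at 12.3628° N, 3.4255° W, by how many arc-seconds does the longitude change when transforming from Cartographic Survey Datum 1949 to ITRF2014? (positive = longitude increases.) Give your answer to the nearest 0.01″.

At latitude 12.3628°, cos φ = 0.976811.
1° of longitude at this latitude = 111.3 × cos φ = 108.72 km, so Δλ = 337.8 / 108719.1 = 0.0031071° = 11.186″.

Δλ = 11.19″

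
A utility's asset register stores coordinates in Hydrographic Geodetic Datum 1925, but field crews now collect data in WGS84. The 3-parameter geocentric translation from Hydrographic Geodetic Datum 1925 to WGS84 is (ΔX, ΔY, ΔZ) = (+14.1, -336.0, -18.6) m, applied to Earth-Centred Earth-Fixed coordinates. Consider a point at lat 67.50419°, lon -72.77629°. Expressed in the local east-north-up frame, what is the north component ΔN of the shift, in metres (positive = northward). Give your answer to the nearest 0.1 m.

At φ = 67.50419°, λ = -72.77629°: sin φ = 0.923908, cos φ = 0.382616, sin λ = -0.955156, cos λ = 0.296103.
ΔN = −sin φ cos λ·ΔX − sin φ sin λ·ΔY + cos φ·ΔZ = −(0.923908)(0.296103)(14.1) − (0.923908)(-0.955156)(-336.0) + (0.382616)(-18.6) = -307.49 m.

ΔN = -307.5 m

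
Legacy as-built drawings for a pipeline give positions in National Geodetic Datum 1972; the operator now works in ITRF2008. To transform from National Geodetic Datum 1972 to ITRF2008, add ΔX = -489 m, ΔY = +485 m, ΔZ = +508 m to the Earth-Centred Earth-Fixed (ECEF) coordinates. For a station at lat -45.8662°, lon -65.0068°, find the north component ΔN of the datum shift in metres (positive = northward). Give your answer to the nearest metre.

The local north axis is (−sin φ cos λ, −sin φ sin λ, cos φ), giving ΔN = -148.286 − 315.496 + 353.739 = -110.04 m.

ΔN = -110 m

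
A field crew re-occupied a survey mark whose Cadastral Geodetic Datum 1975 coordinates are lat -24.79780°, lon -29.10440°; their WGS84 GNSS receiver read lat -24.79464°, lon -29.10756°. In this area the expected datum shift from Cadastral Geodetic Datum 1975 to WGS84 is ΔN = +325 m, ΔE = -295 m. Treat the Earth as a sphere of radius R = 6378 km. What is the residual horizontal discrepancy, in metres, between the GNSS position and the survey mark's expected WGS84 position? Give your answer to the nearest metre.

36 m

Observed coordinate differences: Δφ = +0.00316°, Δλ = -0.00316°.
Converting to metres (1° lat = 111317 m, cos φ = 0.907794): observed ΔN = 351.8 m, observed ΔE = -319.3 m.
Subtracting the expected shift leaves a residual of 351.8 − (325) = 26.8 m north and -319.3 − (-295) = -24.3 m east.
Residual distance = √(26.8² + (-24.3)²) = 36.2 m.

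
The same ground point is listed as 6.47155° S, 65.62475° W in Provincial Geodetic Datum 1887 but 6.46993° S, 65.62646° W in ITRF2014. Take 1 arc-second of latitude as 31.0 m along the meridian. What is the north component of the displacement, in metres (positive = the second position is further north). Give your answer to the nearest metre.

Δφ = -6.46993° − -6.47155° = +0.00162°; Δλ = -65.62646° − -65.62475° = -0.00171°.
1° of latitude = 3600 × 31.00 = 111600 m.
ΔN = Δφ × 111600 = 180.8 m; ΔE = Δλ × 111600 × cos(-6.47155°) = -0.00171 × 111600 × 0.993628 = -189.6 m.

ΔN = 181 m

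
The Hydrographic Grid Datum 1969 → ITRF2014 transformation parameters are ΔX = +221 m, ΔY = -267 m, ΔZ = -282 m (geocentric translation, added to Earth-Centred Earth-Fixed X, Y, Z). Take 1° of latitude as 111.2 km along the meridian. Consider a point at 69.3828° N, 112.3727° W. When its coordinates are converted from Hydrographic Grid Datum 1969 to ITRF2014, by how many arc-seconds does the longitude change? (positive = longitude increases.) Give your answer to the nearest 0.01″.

Δλ = 28.13″

sin φ = 0.935954, cos φ = 0.352123, sin λ = -0.924727, cos λ = -0.380630.
East component: ΔE = −sin λ·ΔX + cos λ·ΔY = −(-0.924727)(221) + (-0.380630)(-267) = 305.99 m.
1° of latitude spans 111200 m; at latitude φ, 1° of longitude spans that × cos φ = 39156.0 m, so Δλ = 305.99 / 39156.0 × 3600 = 28.133″.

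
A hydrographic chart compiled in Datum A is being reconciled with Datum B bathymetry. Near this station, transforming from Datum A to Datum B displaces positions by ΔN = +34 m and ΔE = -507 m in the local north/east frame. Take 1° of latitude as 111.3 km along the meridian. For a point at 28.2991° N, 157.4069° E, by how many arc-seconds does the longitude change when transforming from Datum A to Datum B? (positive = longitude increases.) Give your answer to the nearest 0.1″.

At latitude 28.2991°, cos φ = 0.880485.
1° of longitude at this latitude = 111.3 × cos φ = 98.00 km, so Δλ = -507.0 / 97998.0 = -0.0051736° = -18.625″.

Δλ = -18.6″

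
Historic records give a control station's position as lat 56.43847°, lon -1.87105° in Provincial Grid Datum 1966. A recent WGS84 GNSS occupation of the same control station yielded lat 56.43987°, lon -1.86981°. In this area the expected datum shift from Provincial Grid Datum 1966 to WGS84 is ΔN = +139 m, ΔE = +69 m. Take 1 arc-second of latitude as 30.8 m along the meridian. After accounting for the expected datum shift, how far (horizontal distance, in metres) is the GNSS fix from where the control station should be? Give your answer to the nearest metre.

18 m

Observed coordinate differences: Δφ = +0.00140°, Δλ = +0.00124°.
Converting to metres (1° lat = 110880 m, cos φ = 0.552832): observed ΔN = 155.2 m, observed ΔE = 76.0 m.
Subtracting the expected shift leaves a residual of 155.2 − (139) = 16.2 m north and 76.0 − (69) = 7.0 m east.
Residual distance = √(16.2² + 7.0²) = 17.7 m.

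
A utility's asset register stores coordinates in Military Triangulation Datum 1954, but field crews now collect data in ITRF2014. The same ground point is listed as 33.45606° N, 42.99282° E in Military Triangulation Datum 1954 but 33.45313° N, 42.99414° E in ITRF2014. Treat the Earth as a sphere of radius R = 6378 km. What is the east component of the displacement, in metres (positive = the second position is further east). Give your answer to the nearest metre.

Δφ = 33.45313° − 33.45606° = -0.00293°; Δλ = 42.99414° − 42.99282° = +0.00132°.
1° along a meridian = πR/180 = 111317 m.
ΔN = Δφ × 111317 = -326.2 m; ΔE = Δλ × 111317 × cos(33.45606°) = +0.00132 × 111317 × 0.834309 = 122.6 m.

ΔE = 123 m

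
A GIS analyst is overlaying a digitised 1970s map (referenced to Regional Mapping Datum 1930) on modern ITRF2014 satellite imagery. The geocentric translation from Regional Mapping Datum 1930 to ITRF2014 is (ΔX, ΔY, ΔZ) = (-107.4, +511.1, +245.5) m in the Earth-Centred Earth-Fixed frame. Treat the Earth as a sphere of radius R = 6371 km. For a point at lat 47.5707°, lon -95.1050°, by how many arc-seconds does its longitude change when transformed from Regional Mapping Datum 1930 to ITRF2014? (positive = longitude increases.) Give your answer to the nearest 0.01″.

sin φ = 0.738110, cos φ = 0.674680, sin λ = -0.996033, cos λ = -0.088981.
East component: ΔE = −sin λ·ΔX + cos λ·ΔY = −(-0.996033)(-107.4) + (-0.088981)(511.1) = -152.45 m.
1° of latitude spans πR/180 = 111195 m; at latitude φ, 1° of longitude spans that × cos φ = 75021.0 m, so Δλ = -152.45 / 75021.0 × 3600 = -7.316″.

Δλ = -7.32″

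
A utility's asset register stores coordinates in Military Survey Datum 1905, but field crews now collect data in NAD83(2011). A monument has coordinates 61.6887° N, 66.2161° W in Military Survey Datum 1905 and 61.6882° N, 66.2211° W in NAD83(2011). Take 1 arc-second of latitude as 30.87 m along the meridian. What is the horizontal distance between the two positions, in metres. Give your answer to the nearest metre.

Δφ = 61.6882° − 61.6887° = -0.0005°; Δλ = -66.2211° − -66.2161° = -0.0050°.
1° of latitude = 3600 × 30.87 = 111132 m.
ΔN = Δφ × 111132 = -55.6 m; ΔE = Δλ × 111132 × cos(61.6887°) = -0.0050 × 111132 × 0.474262 = -263.5 m.
Distance = √(ΔE² + ΔN²) = √((-263.5)² + (-55.6)²) = 269.3 m.

269 m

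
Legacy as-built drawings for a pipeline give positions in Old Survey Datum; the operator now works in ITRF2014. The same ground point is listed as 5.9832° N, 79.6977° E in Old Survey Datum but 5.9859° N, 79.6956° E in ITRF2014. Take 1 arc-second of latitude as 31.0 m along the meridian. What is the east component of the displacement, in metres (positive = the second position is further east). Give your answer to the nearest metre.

ΔE = -233 m

Δφ = 5.9859° − 5.9832° = +0.0027°; Δλ = 79.6956° − 79.6977° = -0.0021°.
1° of latitude = 3600 × 31.00 = 111600 m.
ΔN = Δφ × 111600 = 301.3 m; ΔE = Δλ × 111600 × cos(5.9832°) = -0.0021 × 111600 × 0.994553 = -233.1 m.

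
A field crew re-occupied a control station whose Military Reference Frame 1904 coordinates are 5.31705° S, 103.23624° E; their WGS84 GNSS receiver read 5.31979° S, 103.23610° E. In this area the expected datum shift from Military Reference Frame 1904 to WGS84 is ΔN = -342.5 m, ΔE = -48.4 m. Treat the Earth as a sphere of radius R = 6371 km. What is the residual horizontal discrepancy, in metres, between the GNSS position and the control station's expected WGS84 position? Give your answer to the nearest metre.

50 m

Observed coordinate differences: Δφ = -0.00274°, Δλ = -0.00014°.
Converting to metres (1° lat = 111195 m, cos φ = 0.995697): observed ΔN = -304.7 m, observed ΔE = -15.5 m.
Subtracting the expected shift leaves a residual of -304.7 − (-342.5) = 37.8 m north and -15.5 − (-48.4) = 32.9 m east.
Residual distance = √(37.8² + 32.9²) = 50.1 m.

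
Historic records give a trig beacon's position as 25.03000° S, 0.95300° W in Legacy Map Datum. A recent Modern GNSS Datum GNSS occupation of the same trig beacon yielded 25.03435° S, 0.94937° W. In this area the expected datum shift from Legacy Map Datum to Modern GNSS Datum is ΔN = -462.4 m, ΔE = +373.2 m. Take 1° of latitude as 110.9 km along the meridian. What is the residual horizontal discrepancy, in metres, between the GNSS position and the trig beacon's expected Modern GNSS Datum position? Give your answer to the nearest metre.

22 m

Observed coordinate differences: Δφ = -0.00435°, Δλ = +0.00363°.
Converting to metres (1° lat = 110900 m, cos φ = 0.906086): observed ΔN = -482.4 m, observed ΔE = 364.8 m.
Subtracting the expected shift leaves a residual of -482.4 − (-462.4) = -20.0 m north and 364.8 − (373.2) = -8.4 m east.
Residual distance = √((-20.0)² + (-8.4)²) = 21.7 m.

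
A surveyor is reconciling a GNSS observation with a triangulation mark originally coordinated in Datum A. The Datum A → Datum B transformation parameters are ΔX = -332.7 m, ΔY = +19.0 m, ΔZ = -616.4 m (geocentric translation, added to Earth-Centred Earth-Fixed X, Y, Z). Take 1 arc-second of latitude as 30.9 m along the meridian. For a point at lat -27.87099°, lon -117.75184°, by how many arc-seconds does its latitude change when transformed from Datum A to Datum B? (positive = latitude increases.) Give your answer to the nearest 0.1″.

sin φ = -0.467482, cos φ = 0.884002, sin λ = -0.884973, cos λ = -0.465643.
North component: ΔN = −sin φ cos λ·ΔX − sin φ sin λ·ΔY + cos φ·ΔZ = −(-0.467482)(-0.465643)(-332.7) − (-0.467482)(-0.884973)(19.0) + (0.884002)(-616.4) = -480.34 m.
1° of latitude spans 3600 × 30.90 = 111240 m, so Δφ = -480.34 / 111240 × 3600 = -15.545″.

Δφ = -15.5″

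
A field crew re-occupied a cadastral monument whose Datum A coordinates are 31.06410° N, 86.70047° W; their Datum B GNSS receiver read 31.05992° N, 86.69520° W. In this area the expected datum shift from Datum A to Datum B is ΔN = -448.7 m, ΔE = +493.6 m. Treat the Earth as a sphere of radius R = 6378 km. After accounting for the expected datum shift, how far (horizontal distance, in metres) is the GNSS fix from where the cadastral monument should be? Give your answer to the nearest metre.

Observed coordinate differences: Δφ = -0.00418°, Δλ = +0.00527°.
Converting to metres (1° lat = 111317 m, cos φ = 0.856591): observed ΔN = -465.3 m, observed ΔE = 502.5 m.
Subtracting the expected shift leaves a residual of -465.3 − (-448.7) = -16.6 m north and 502.5 − (493.6) = 8.9 m east.
Residual distance = √((-16.6)² + 8.9²) = 18.8 m.

19 m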